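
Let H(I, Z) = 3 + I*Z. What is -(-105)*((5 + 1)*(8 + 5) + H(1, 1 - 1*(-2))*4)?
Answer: 10710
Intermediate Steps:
-(-105)*((5 + 1)*(8 + 5) + H(1, 1 - 1*(-2))*4) = -(-105)*((5 + 1)*(8 + 5) + (3 + 1*(1 - 1*(-2)))*4) = -(-105)*(6*13 + (3 + 1*(1 + 2))*4) = -(-105)*(78 + (3 + 1*3)*4) = -(-105)*(78 + (3 + 3)*4) = -(-105)*(78 + 6*4) = -(-105)*(78 + 24) = -(-105)*102 = -1*(-10710) = 10710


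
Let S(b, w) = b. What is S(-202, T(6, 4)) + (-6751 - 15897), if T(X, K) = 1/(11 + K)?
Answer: -22850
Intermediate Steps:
S(-202, T(6, 4)) + (-6751 - 15897) = -202 + (-6751 - 15897) = -202 - 22648 = -22850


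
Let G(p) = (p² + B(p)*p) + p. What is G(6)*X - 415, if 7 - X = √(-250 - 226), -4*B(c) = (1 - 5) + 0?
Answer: -79 - 96*I*√119 ≈ -79.0 - 1047.2*I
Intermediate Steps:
B(c) = 1 (B(c) = -((1 - 5) + 0)/4 = -(-4 + 0)/4 = -¼*(-4) = 1)
X = 7 - 2*I*√119 (X = 7 - √(-250 - 226) = 7 - √(-476) = 7 - 2*I*√119 ≈ 7.0 - 21.817*I)
G(p) = p² + 2*p (G(p) = (p² + 1*p) + p = (p² + p) + p = (p + p²) + p = p² + 2*p)
G(6)*X - 415 = (6*(2 + 6))*(7 - 2*I*√119) - 415 = (6*8)*(7 - 2*I*√119) - 415 = 48*(7 - 2*I*√119) - 415 = (336 - 96*I*√119) - 415 = -79 - 96*I*√119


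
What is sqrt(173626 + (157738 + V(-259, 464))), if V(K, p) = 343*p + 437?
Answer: sqrt(490953) ≈ 700.68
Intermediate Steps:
V(K, p) = 437 + 343*p
sqrt(173626 + (157738 + V(-259, 464))) = sqrt(173626 + (157738 + (437 + 343*464))) = sqrt(173626 + (157738 + (437 + 159152))) = sqrt(173626 + (157738 + 159589)) = sqrt(173626 + 317327) = sqrt(490953)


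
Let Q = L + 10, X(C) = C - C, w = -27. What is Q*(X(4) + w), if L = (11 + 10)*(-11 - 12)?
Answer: 12771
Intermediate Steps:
L = -483 (L = 21*(-23) = -483)
X(C) = 0
Q = -473 (Q = -483 + 10 = -473)
Q*(X(4) + w) = -473*(0 - 27) = -473*(-27) = 12771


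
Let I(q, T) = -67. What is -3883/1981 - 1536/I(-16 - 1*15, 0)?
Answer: 2782655/132727 ≈ 20.965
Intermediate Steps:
-3883/1981 - 1536/I(-16 - 1*15, 0) = -3883/1981 - 1536/(-67) = -3883*1/1981 - 1536*(-1/67) = -3883/1981 + 1536/67 = 2782655/132727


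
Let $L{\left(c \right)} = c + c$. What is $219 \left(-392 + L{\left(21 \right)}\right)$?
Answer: $-76650$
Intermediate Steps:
$L{\left(c \right)} = 2 c$
$219 \left(-392 + L{\left(21 \right)}\right) = 219 \left(-392 + 2 \cdot 21\right) = 219 \left(-392 + 42\right) = 219 \left(-350\right) = -76650$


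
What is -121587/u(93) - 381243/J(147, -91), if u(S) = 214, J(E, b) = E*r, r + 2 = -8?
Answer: -8095574/26215 ≈ -308.81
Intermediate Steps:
r = -10 (r = -2 - 8 = -10)
J(E, b) = -10*E (J(E, b) = E*(-10) = -10*E)
-121587/u(93) - 381243/J(147, -91) = -121587/214 - 381243/((-10*147)) = -121587*1/214 - 381243/(-1470) = -121587/214 - 381243*(-1/1470) = -121587/214 + 127081/490 = -8095574/26215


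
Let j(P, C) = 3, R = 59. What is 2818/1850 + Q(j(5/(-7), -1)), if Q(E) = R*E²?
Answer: 492584/925 ≈ 532.52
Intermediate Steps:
Q(E) = 59*E²
2818/1850 + Q(j(5/(-7), -1)) = 2818/1850 + 59*3² = 2818*(1/1850) + 59*9 = 1409/925 + 531 = 492584/925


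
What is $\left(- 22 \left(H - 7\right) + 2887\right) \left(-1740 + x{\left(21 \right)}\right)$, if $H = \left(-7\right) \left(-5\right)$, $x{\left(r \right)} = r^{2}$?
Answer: $-2950029$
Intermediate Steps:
$H = 35$
$\left(- 22 \left(H - 7\right) + 2887\right) \left(-1740 + x{\left(21 \right)}\right) = \left(- 22 \left(35 - 7\right) + 2887\right) \left(-1740 + 21^{2}\right) = \left(\left(-22\right) 28 + 2887\right) \left(-1740 + 441\right) = \left(-616 + 2887\right) \left(-1299\right) = 2271 \left(-1299\right) = -2950029$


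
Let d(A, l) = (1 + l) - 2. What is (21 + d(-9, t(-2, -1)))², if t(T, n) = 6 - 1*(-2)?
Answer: 784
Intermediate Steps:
t(T, n) = 8 (t(T, n) = 6 + 2 = 8)
d(A, l) = -1 + l
(21 + d(-9, t(-2, -1)))² = (21 + (-1 + 8))² = (21 + 7)² = 28² = 784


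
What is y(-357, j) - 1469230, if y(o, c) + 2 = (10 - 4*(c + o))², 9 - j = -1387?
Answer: 15720084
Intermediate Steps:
j = 1396 (j = 9 - 1*(-1387) = 9 + 1387 = 1396)
y(o, c) = -2 + (10 - 4*c - 4*o)² (y(o, c) = -2 + (10 - 4*(c + o))² = -2 + (10 + (-4*c - 4*o))² = -2 + (10 - 4*c - 4*o)²)
y(-357, j) - 1469230 = (-2 + 4*(-5 + 2*1396 + 2*(-357))²) - 1469230 = (-2 + 4*(-5 + 2792 - 714)²) - 1469230 = (-2 + 4*2073²) - 1469230 = (-2 + 4*4297329) - 1469230 = (-2 + 17189316) - 1469230 = 17189314 - 1469230 = 15720084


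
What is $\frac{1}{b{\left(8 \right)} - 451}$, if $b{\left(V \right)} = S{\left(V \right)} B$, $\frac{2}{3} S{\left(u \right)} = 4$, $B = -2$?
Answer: $- \frac{1}{463} \approx -0.0021598$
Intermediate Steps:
$S{\left(u \right)} = 6$ ($S{\left(u \right)} = \frac{3}{2} \cdot 4 = 6$)
$b{\left(V \right)} = -12$ ($b{\left(V \right)} = 6 \left(-2\right) = -12$)
$\frac{1}{b{\left(8 \right)} - 451} = \frac{1}{-12 - 451} = \frac{1}{-463} = - \frac{1}{463}$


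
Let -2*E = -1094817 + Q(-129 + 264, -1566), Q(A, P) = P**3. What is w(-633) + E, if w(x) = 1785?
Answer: 3841487883/2 ≈ 1.9207e+9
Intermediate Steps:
E = 3841484313/2 (E = -(-1094817 + (-1566)**3)/2 = -(-1094817 - 3840389496)/2 = -1/2*(-3841484313) = 3841484313/2 ≈ 1.9207e+9)
w(-633) + E = 1785 + 3841484313/2 = 3841487883/2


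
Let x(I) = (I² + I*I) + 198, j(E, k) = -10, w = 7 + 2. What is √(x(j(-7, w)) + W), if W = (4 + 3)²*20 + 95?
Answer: √1473 ≈ 38.380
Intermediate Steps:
w = 9
x(I) = 198 + 2*I² (x(I) = (I² + I²) + 198 = 2*I² + 198 = 198 + 2*I²)
W = 1075 (W = 7²*20 + 95 = 49*20 + 95 = 980 + 95 = 1075)
√(x(j(-7, w)) + W) = √((198 + 2*(-10)²) + 1075) = √((198 + 2*100) + 1075) = √((198 + 200) + 1075) = √(398 + 1075) = √1473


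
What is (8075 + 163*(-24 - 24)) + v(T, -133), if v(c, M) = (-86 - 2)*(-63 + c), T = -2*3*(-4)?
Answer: 3683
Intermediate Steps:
T = 24 (T = -6*(-4) = 24)
v(c, M) = 5544 - 88*c (v(c, M) = -88*(-63 + c) = 5544 - 88*c)
(8075 + 163*(-24 - 24)) + v(T, -133) = (8075 + 163*(-24 - 24)) + (5544 - 88*24) = (8075 + 163*(-48)) + (5544 - 2112) = (8075 - 7824) + 3432 = 251 + 3432 = 3683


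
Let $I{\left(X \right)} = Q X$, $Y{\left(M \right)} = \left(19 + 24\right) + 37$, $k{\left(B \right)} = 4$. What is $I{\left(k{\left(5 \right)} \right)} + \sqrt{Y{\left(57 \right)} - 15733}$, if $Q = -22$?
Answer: $-88 + i \sqrt{15653} \approx -88.0 + 125.11 i$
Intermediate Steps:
$Y{\left(M \right)} = 80$ ($Y{\left(M \right)} = 43 + 37 = 80$)
$I{\left(X \right)} = - 22 X$
$I{\left(k{\left(5 \right)} \right)} + \sqrt{Y{\left(57 \right)} - 15733} = \left(-22\right) 4 + \sqrt{80 - 15733} = -88 + \sqrt{-15653} = -88 + i \sqrt{15653}$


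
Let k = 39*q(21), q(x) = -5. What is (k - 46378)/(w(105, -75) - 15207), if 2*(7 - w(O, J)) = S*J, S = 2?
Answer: 46573/15125 ≈ 3.0792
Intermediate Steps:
w(O, J) = 7 - J
k = -195 (k = 39*(-5) = -195)
(k - 46378)/(w(105, -75) - 15207) = (-195 - 46378)/((7 - 1*(-75)) - 15207) = -46573/((7 + 75) - 15207) = -46573/(82 - 15207) = -46573/(-15125) = -46573*(-1/15125) = 46573/15125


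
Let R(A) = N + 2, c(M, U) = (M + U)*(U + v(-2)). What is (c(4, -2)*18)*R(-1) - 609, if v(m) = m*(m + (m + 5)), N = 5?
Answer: -1617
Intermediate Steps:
v(m) = m*(5 + 2*m) (v(m) = m*(m + (5 + m)) = m*(5 + 2*m))
c(M, U) = (-2 + U)*(M + U) (c(M, U) = (M + U)*(U - 2*(5 + 2*(-2))) = (M + U)*(U - 2*(5 - 4)) = (M + U)*(U - 2*1) = (M + U)*(U - 2) = (M + U)*(-2 + U) = (-2 + U)*(M + U))
R(A) = 7 (R(A) = 5 + 2 = 7)
(c(4, -2)*18)*R(-1) - 609 = (((-2)² - 2*4 - 2*(-2) + 4*(-2))*18)*7 - 609 = ((4 - 8 + 4 - 8)*18)*7 - 609 = -8*18*7 - 609 = -144*7 - 609 = -1008 - 609 = -1617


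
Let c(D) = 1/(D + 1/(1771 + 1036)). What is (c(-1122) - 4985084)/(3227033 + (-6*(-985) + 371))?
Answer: -15700287761859/10183170477242 ≈ -1.5418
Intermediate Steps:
c(D) = 1/(1/2807 + D) (c(D) = 1/(D + 1/2807) = 1/(1/2807 + D))
(c(-1122) - 4985084)/(3227033 + (-6*(-985) + 371)) = (2807/(1 + 2807*(-1122)) - 4985084)/(3227033 + (-6*(-985) + 371)) = (2807/(1 - 3149454) - 4985084)/(3227033 + (5910 + 371)) = (2807/(-3149453) - 4985084)/(3227033 + 6281) = (2807*(-1/3149453) - 4985084)/3233314 = (-2807/3149453 - 4985084)*(1/3233314) = -15700287761859/3149453*1/3233314 = -15700287761859/10183170477242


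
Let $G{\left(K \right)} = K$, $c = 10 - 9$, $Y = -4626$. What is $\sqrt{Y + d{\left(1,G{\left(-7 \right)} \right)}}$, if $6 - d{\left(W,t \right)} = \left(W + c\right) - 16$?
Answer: $7 i \sqrt{94} \approx 67.868 i$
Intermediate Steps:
$c = 1$ ($c = 10 - 9 = 1$)
$d{\left(W,t \right)} = 21 - W$ ($d{\left(W,t \right)} = 6 - \left(\left(W + 1\right) - 16\right) = 6 - \left(\left(1 + W\right) - 16\right) = 6 - \left(-15 + W\right) = 21 - W$)
$\sqrt{Y + d{\left(1,G{\left(-7 \right)} \right)}} = \sqrt{-4626 + \left(21 - 1\right)} = \sqrt{-4626 + 20} = \sqrt{-4606} = 7 i \sqrt{94}$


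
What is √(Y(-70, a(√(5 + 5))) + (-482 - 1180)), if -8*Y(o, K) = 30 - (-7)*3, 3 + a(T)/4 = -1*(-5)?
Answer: 3*I*√2966/4 ≈ 40.846*I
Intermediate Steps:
a(T) = 8 (a(T) = -12 + 4*(-1*(-5)) = -12 + 4*5 = -12 + 20 = 8)
Y(o, K) = -51/8 (Y(o, K) = -(30 - (-7)*3)/8 = -(30 - 1*(-21))/8 = -(30 + 21)/8 = -⅛*51 = -51/8)
√(Y(-70, a(√(5 + 5))) + (-482 - 1180)) = √(-51/8 + (-482 - 1180)) = √(-51/8 - 1662) = √(-13347/8) = 3*I*√2966/4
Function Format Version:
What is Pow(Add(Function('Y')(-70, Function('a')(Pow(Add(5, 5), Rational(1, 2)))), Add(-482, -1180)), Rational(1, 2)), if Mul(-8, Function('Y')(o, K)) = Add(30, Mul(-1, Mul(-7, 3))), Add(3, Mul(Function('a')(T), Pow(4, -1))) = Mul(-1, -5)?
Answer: Mul(Rational(3, 4), I, Pow(2966, Rational(1, 2))) ≈ Mul(40.846, I)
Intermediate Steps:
Function('a')(T) = 8 (Function('a')(T) = Add(-12, Mul(4, Mul(-1, -5))) = Add(-12, Mul(4, 5)) = Add(-12, 20) = 8)
Function('Y')(o, K) = Rational(-51, 8) (Function('Y')(o, K) = Mul(Rational(-1, 8), Add(30, Mul(-1, Mul(-7, 3)))) = Mul(Rational(-1, 8), Add(30, Mul(-1, -21))) = Mul(Rational(-1, 8), Add(30, 21)) = Mul(Rational(-1, 8), 51) = Rational(-51, 8))
Pow(Add(Function('Y')(-70, Function('a')(Pow(Add(5, 5), Rational(1, 2)))), Add(-482, -1180)), Rational(1, 2)) = Pow(Add(Rational(-51, 8), Add(-482, -1180)), Rational(1, 2)) = Pow(Add(Rational(-51, 8), -1662), Rational(1, 2)) = Pow(Rational(-13347, 8), Rational(1, 2)) = Mul(Rational(3, 4), I, Pow(2966, Rational(1, 2)))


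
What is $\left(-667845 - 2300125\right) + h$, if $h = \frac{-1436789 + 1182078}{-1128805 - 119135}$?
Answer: $- \frac{3703848227089}{1247940} \approx -2.968 \cdot 10^{6}$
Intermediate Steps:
$h = \frac{254711}{1247940}$ ($h = - \frac{254711}{-1247940} = \left(-254711\right) \left(- \frac{1}{1247940}\right) = \frac{254711}{1247940} \approx 0.20411$)
$\left(-667845 - 2300125\right) + h = \left(-667845 - 2300125\right) + \frac{254711}{1247940} = -2967970 + \frac{254711}{1247940} = - \frac{3703848227089}{1247940}$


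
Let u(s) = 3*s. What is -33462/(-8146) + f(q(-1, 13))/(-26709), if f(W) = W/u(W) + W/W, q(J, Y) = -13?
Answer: 1340588545/326357271 ≈ 4.1077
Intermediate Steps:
f(W) = 4/3 (f(W) = W/((3*W)) + W/W = W*(1/(3*W)) + 1 = ⅓ + 1 = 4/3)
-33462/(-8146) + f(q(-1, 13))/(-26709) = -33462/(-8146) + (4/3)/(-26709) = -33462*(-1/8146) + (4/3)*(-1/26709) = 16731/4073 - 4/80127 = 1340588545/326357271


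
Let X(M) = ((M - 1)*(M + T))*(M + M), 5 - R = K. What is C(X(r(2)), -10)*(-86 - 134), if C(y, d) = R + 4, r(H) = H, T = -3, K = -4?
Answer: -2860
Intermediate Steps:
R = 9 (R = 5 - 1*(-4) = 5 + 4 = 9)
X(M) = 2*M*(-1 + M)*(-3 + M) (X(M) = ((M - 1)*(M - 3))*(M + M) = ((-1 + M)*(-3 + M))*(2*M) = 2*M*(-1 + M)*(-3 + M))
C(y, d) = 13 (C(y, d) = 9 + 4 = 13)
C(X(r(2)), -10)*(-86 - 134) = 13*(-86 - 134) = 13*(-220) = -2860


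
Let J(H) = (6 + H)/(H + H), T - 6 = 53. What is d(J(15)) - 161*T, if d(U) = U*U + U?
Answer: -949781/100 ≈ -9497.8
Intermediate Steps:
T = 59 (T = 6 + 53 = 59)
J(H) = (6 + H)/(2*H) (J(H) = (6 + H)/((2*H)) = (6 + H)*(1/(2*H)) = (6 + H)/(2*H))
d(U) = U + U² (d(U) = U² + U = U + U²)
d(J(15)) - 161*T = ((½)*(6 + 15)/15)*(1 + (½)*(6 + 15)/15) - 161*59 = ((½)*(1/15)*21)*(1 + (½)*(1/15)*21) - 9499 = 7*(1 + 7/10)/10 - 9499 = (7/10)*(17/10) - 9499 = 119/100 - 9499 = -949781/100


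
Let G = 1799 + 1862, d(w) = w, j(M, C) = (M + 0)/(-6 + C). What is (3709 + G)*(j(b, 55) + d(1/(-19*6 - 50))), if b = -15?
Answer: -9245665/4018 ≈ -2301.1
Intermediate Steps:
j(M, C) = M/(-6 + C)
G = 3661
(3709 + G)*(j(b, 55) + d(1/(-19*6 - 50))) = (3709 + 3661)*(-15/(-6 + 55) + 1/(-19*6 - 50)) = 7370*(-15/49 + 1/(-114 - 50)) = 7370*(-15*1/49 + 1/(-164)) = 7370*(-15/49 - 1/164) = 7370*(-2509/8036) = -9245665/4018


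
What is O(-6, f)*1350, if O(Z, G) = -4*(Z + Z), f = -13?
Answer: 64800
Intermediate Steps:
O(Z, G) = -8*Z
O(-6, f)*1350 = -8*(-6)*1350 = 48*1350 = 64800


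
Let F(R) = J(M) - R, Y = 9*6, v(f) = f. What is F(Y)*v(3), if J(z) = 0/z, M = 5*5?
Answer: -162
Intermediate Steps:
M = 25
Y = 54
J(z) = 0
F(R) = -R (F(R) = 0 - R = -R)
F(Y)*v(3) = -1*54*3 = -54*3 = -162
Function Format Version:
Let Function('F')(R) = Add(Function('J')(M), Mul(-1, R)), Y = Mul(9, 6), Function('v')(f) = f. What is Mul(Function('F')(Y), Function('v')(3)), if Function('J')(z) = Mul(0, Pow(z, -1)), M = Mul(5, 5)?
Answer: -162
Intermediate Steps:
M = 25
Y = 54
Function('J')(z) = 0
Function('F')(R) = Mul(-1, R) (Function('F')(R) = Add(0, Mul(-1, R)) = Mul(-1, R))
Mul(Function('F')(Y), Function('v')(3)) = Mul(Mul(-1, 54), 3) = Mul(-54, 3) = -162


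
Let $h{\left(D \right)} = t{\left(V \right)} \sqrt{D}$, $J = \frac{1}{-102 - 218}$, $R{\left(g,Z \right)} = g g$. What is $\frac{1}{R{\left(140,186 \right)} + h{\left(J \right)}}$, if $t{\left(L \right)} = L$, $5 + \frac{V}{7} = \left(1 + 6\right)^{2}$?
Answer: $\frac{8000}{156800121} - \frac{22 i \sqrt{5}}{1097600847} \approx 5.102 \cdot 10^{-5} - 4.4819 \cdot 10^{-8} i$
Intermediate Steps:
$R{\left(g,Z \right)} = g^{2}$
$V = 308$ ($V = -35 + 7 \left(1 + 6\right)^{2} = -35 + 7 \cdot 7^{2} = -35 + 7 \cdot 49 = -35 + 343 = 308$)
$J = - \frac{1}{320}$ ($J = \frac{1}{-320} = - \frac{1}{320} \approx -0.003125$)
$h{\left(D \right)} = 308 \sqrt{D}$
$\frac{1}{R{\left(140,186 \right)} + h{\left(J \right)}} = \frac{1}{140^{2} + 308 \sqrt{- \frac{1}{320}}} = \frac{1}{19600 + 308 \frac{i \sqrt{5}}{40}} = \frac{1}{19600 + \frac{77 i \sqrt{5}}{10}}$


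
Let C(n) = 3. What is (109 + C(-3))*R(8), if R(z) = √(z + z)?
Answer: 448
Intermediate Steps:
R(z) = √2*√z (R(z) = √(2*z) = √2*√z)
(109 + C(-3))*R(8) = (109 + 3)*(√2*√8) = 112*(√2*(2*√2)) = 112*4 = 448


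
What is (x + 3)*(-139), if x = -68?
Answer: 9035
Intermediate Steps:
(x + 3)*(-139) = (-68 + 3)*(-139) = -65*(-139) = 9035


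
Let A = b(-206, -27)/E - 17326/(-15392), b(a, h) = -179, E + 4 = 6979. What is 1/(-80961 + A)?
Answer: -53679600/4345895048759 ≈ -1.2352e-5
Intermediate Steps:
E = 6975 (E = -4 + 6979 = 6975)
A = 59046841/53679600 (A = -179/6975 - 17326/(-15392) = -179*1/6975 - 17326*(-1/15392) = -179/6975 + 8663/7696 = 59046841/53679600 ≈ 1.1000)
1/(-80961 + A) = 1/(-80961 + 59046841/53679600) = 1/(-4345895048759/53679600) = -53679600/4345895048759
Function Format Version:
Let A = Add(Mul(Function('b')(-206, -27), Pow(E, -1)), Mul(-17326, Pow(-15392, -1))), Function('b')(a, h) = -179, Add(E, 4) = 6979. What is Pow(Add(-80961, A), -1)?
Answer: Rational(-53679600, 4345895048759) ≈ -1.2352e-5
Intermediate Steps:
E = 6975 (E = Add(-4, 6979) = 6975)
A = Rational(59046841, 53679600) (A = Add(Mul(-179, Pow(6975, -1)), Mul(-17326, Pow(-15392, -1))) = Add(Mul(-179, Rational(1, 6975)), Mul(-17326, Rational(-1, 15392))) = Add(Rational(-179, 6975), Rational(8663, 7696)) = Rational(59046841, 53679600) ≈ 1.1000)
Pow(Add(-80961, A), -1) = Pow(Add(-80961, Rational(59046841, 53679600)), -1) = Pow(Rational(-4345895048759, 53679600), -1) = Rational(-53679600, 4345895048759)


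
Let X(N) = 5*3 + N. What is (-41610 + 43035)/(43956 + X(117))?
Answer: 475/14696 ≈ 0.032322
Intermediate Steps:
X(N) = 15 + N
(-41610 + 43035)/(43956 + X(117)) = (-41610 + 43035)/(43956 + (15 + 117)) = 1425/(43956 + 132) = 1425/44088 = 1425*(1/44088) = 475/14696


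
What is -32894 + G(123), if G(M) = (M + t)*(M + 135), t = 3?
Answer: -386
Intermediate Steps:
G(M) = (3 + M)*(135 + M) (G(M) = (M + 3)*(M + 135) = (3 + M)*(135 + M))
-32894 + G(123) = -32894 + (405 + 123**2 + 138*123) = -32894 + (405 + 15129 + 16974) = -32894 + 32508 = -386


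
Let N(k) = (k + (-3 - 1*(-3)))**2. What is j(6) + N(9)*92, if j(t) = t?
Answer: 7458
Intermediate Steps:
N(k) = k**2 (N(k) = (k + (-3 + 3))**2 = (k + 0)**2 = k**2)
j(6) + N(9)*92 = 6 + 9**2*92 = 6 + 81*92 = 6 + 7452 = 7458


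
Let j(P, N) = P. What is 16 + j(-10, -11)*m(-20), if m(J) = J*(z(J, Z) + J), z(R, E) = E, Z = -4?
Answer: -4784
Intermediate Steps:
m(J) = J*(-4 + J)
16 + j(-10, -11)*m(-20) = 16 - (-200)*(-4 - 20) = 16 - (-200)*(-24) = 16 - 10*480 = 16 - 4800 = -4784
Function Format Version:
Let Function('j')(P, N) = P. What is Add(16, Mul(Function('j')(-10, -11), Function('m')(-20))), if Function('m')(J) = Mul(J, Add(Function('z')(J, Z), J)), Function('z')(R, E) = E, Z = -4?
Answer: -4784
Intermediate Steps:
Function('m')(J) = Mul(J, Add(-4, J))
Add(16, Mul(Function('j')(-10, -11), Function('m')(-20))) = Add(16, Mul(-10, Mul(-20, Add(-4, -20)))) = Add(16, Mul(-10, Mul(-20, -24))) = Add(16, Mul(-10, 480)) = Add(16, -4800) = -4784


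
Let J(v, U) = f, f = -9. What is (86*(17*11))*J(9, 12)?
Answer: -144738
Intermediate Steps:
J(v, U) = -9
(86*(17*11))*J(9, 12) = (86*(17*11))*(-9) = (86*187)*(-9) = 16082*(-9) = -144738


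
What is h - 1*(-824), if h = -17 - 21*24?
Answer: 303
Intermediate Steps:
h = -521 (h = -17 - 504 = -521)
h - 1*(-824) = -521 - 1*(-824) = -521 + 824 = 303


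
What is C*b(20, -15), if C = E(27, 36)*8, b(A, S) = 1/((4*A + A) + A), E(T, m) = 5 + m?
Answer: 41/15 ≈ 2.7333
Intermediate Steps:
b(A, S) = 1/(6*A) (b(A, S) = 1/(5*A + A) = 1/(6*A))
C = 328 (C = (5 + 36)*8 = 41*8 = 328)
C*b(20, -15) = 328*((⅙)/20) = 328*((⅙)*(1/20)) = 328*(1/120) = 41/15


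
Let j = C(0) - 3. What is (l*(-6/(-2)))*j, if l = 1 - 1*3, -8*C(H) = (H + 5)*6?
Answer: 81/2 ≈ 40.500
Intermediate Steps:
C(H) = -15/4 - 3*H/4 (C(H) = -(H + 5)*6/8 = -(5 + H)*6/8 = -(30 + 6*H)/8 = -15/4 - 3*H/4)
j = -27/4 (j = (-15/4 - ¾*0) - 3 = (-15/4 + 0) - 3 = -15/4 - 3 = -27/4 ≈ -6.7500)
l = -2 (l = 1 - 3 = -2)
(l*(-6/(-2)))*j = -(-12)/(-2)*(-27/4) = -(-12)*(-1)/2*(-27/4) = -2*3*(-27/4) = -6*(-27/4) = 81/2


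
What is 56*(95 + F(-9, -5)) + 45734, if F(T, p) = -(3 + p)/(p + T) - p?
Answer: 51326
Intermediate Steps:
F(T, p) = -p - (3 + p)/(T + p) (F(T, p) = -(3 + p)/(T + p) - p = -p - (3 + p)/(T + p))
56*(95 + F(-9, -5)) + 45734 = 56*(95 + (-3 - 1*(-5) - 1*(-5)² - 1*(-9)*(-5))/(-9 - 5)) + 45734 = 56*(95 + (-3 + 5 - 1*25 - 45)/(-14)) + 45734 = 56*(95 - (-3 + 5 - 25 - 45)/14) + 45734 = 56*(95 - 1/14*(-68)) + 45734 = 56*(95 + 34/7) + 45734 = 56*(699/7) + 45734 = 5592 + 45734 = 51326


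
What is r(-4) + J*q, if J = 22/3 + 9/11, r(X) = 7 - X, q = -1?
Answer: 94/33 ≈ 2.8485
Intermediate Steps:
J = 269/33 (J = 22*(⅓) + 9*(1/11) = 22/3 + 9/11 = 269/33 ≈ 8.1515)
r(-4) + J*q = (7 - 1*(-4)) + (269/33)*(-1) = (7 + 4) - 269/33 = 11 - 269/33 = 94/33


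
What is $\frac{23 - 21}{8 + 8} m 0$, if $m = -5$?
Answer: $0$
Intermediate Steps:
$\frac{23 - 21}{8 + 8} m 0 = \frac{23 - 21}{8 + 8} \left(-5\right) 0 = \frac{2}{16} \left(-5\right) 0 = 2 \cdot \frac{1}{16} \left(-5\right) 0 = \frac{1}{8} \left(-5\right) 0 = \left(- \frac{5}{8}\right) 0 = 0$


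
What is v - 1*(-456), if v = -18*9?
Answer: 294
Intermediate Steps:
v = -162
v - 1*(-456) = -162 - 1*(-456) = -162 + 456 = 294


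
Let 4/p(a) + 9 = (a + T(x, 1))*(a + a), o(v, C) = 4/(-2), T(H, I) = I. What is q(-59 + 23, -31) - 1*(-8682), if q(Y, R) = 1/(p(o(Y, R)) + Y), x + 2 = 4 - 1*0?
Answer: 1597483/184 ≈ 8682.0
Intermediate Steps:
x = 2 (x = -2 + (4 - 1*0) = -2 + (4 + 0) = -2 + 4 = 2)
o(v, C) = -2 (o(v, C) = 4*(-½) = -2)
p(a) = 4/(-9 + 2*a*(1 + a)) (p(a) = 4/(-9 + (a + 1)*(a + a)) = 4/(-9 + (1 + a)*(2*a)) = 4/(-9 + 2*a*(1 + a)))
q(Y, R) = 1/(-⅘ + Y) (q(Y, R) = 1/(4/(-9 + 2*(-2) + 2*(-2)²) + Y) = 1/(4/(-9 - 4 + 2*4) + Y) = 1/(4/(-9 - 4 + 8) + Y) = 1/(4/(-5) + Y) = 1/(4*(-⅕) + Y) = 1/(-⅘ + Y))
q(-59 + 23, -31) - 1*(-8682) = 5/(-4 + 5*(-59 + 23)) - 1*(-8682) = 5/(-4 + 5*(-36)) + 8682 = 5/(-4 - 180) + 8682 = 5/(-184) + 8682 = 5*(-1/184) + 8682 = -5/184 + 8682 = 1597483/184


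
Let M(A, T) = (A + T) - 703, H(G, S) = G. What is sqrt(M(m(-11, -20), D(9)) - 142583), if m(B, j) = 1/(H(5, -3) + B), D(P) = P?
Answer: I*sqrt(5157978)/6 ≈ 378.52*I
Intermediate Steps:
m(B, j) = 1/(5 + B)
M(A, T) = -703 + A + T
sqrt(M(m(-11, -20), D(9)) - 142583) = sqrt((-703 + 1/(5 - 11) + 9) - 142583) = sqrt((-703 + 1/(-6) + 9) - 142583) = sqrt((-703 - 1/6 + 9) - 142583) = sqrt(-4165/6 - 142583) = sqrt(-859663/6) = I*sqrt(5157978)/6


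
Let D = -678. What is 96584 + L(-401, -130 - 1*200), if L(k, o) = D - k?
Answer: 96307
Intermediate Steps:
L(k, o) = -678 - k
96584 + L(-401, -130 - 1*200) = 96584 + (-678 - 1*(-401)) = 96584 + (-678 + 401) = 96584 - 277 = 96307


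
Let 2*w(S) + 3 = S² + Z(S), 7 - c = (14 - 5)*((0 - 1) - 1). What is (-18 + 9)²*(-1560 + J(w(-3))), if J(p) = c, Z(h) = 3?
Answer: -124335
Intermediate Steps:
c = 25 (c = 7 - (14 - 5)*((0 - 1) - 1) = 7 - 9*(-1 - 1) = 7 - 9*(-2) = 7 - 1*(-18) = 7 + 18 = 25)
w(S) = S²/2 (w(S) = -3/2 + (S² + 3)/2 = -3/2 + (3 + S²)/2 = -3/2 + (3/2 + S²/2) = S²/2)
J(p) = 25
(-18 + 9)²*(-1560 + J(w(-3))) = (-18 + 9)²*(-1560 + 25) = (-9)²*(-1535) = 81*(-1535) = -124335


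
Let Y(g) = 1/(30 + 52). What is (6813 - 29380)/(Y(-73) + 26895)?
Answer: -1850494/2205391 ≈ -0.83908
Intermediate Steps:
Y(g) = 1/82
(6813 - 29380)/(Y(-73) + 26895) = (6813 - 29380)/(1/82 + 26895) = -22567/2205391/82 = -22567*82/2205391 = -1850494/2205391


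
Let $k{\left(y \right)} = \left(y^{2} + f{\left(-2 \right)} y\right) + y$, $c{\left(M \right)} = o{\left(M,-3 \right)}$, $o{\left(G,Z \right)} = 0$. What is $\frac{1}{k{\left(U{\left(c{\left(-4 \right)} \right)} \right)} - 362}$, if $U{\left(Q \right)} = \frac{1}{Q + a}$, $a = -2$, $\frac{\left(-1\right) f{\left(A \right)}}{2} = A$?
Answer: $- \frac{4}{1457} \approx -0.0027454$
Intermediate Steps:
$f{\left(A \right)} = - 2 A$
$c{\left(M \right)} = 0$
$U{\left(Q \right)} = \frac{1}{-2 + Q}$ ($U{\left(Q \right)} = \frac{1}{Q - 2} = \frac{1}{-2 + Q}$)
$k{\left(y \right)} = y^{2} + 5 y$ ($k{\left(y \right)} = \left(y^{2} + \left(-2\right) \left(-2\right) y\right) + y = \left(y^{2} + 4 y\right) + y = y^{2} + 5 y$)
$\frac{1}{k{\left(U{\left(c{\left(-4 \right)} \right)} \right)} - 362} = \frac{1}{\frac{5 + \frac{1}{-2 + 0}}{-2 + 0} - 362} = \frac{1}{\frac{5 + \frac{1}{-2}}{-2} - 362} = \frac{1}{- \frac{5 - \frac{1}{2}}{2} - 362} = \frac{1}{\left(- \frac{1}{2}\right) \frac{9}{2} - 362} = \frac{1}{- \frac{9}{4} - 362} = \frac{1}{- \frac{1457}{4}} = - \frac{4}{1457}$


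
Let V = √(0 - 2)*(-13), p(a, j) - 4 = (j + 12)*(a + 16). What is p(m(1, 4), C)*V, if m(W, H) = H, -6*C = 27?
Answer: -2002*I*√2 ≈ -2831.3*I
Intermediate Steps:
C = -9/2 (C = -⅙*27 = -9/2 ≈ -4.5000)
p(a, j) = 4 + (12 + j)*(16 + a) (p(a, j) = 4 + (j + 12)*(a + 16) = 4 + (12 + j)*(16 + a))
V = -13*I*√2 (V = √(-2)*(-13) = (I*√2)*(-13) = -13*I*√2 ≈ -18.385*I)
p(m(1, 4), C)*V = (196 + 12*4 + 16*(-9/2) + 4*(-9/2))*(-13*I*√2) = (196 + 48 - 72 - 18)*(-13*I*√2) = 154*(-13*I*√2) = -2002*I*√2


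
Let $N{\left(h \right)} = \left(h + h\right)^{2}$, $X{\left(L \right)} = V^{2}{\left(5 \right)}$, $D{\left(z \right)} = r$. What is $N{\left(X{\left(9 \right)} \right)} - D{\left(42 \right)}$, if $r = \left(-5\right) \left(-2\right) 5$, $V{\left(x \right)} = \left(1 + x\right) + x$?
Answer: $58514$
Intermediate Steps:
$V{\left(x \right)} = 1 + 2 x$
$r = 50$ ($r = 10 \cdot 5 = 50$)
$D{\left(z \right)} = 50$
$X{\left(L \right)} = 121$ ($X{\left(L \right)} = \left(1 + 2 \cdot 5\right)^{2} = \left(1 + 10\right)^{2} = 11^{2} = 121$)
$N{\left(h \right)} = 4 h^{2}$ ($N{\left(h \right)} = \left(2 h\right)^{2} = 4 h^{2}$)
$N{\left(X{\left(9 \right)} \right)} - D{\left(42 \right)} = 4 \cdot 121^{2} - 50 = 4 \cdot 14641 - 50 = 58564 - 50 = 58514$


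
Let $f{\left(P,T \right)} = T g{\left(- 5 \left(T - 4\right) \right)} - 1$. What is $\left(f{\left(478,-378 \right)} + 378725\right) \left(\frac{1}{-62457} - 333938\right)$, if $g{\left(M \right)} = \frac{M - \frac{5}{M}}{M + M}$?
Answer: $- \frac{5760361425924287579963}{45569876340} \approx -1.2641 \cdot 10^{11}$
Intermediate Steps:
$g{\left(M \right)} = \frac{M - \frac{5}{M}}{2 M}$
$f{\left(P,T \right)} = -1 + \frac{T \left(-5 + \left(20 - 5 T\right)^{2}\right)}{2 \left(20 - 5 T\right)^{2}}$ ($f{\left(P,T \right)} = T \frac{-5 + \left(- 5 \left(T - 4\right)\right)^{2}}{2 \cdot 25 \left(T - 4\right)^{2}} - 1 = T \frac{-5 + \left(- 5 \left(-4 + T\right)\right)^{2}}{2 \cdot 25 \left(-4 + T\right)^{2}} - 1 = T \frac{-5 + \left(20 - 5 T\right)^{2}}{2 \left(20 - 5 T\right)^{2}} - 1 = \frac{T \left(-5 + \left(20 - 5 T\right)^{2}\right)}{2 \left(20 - 5 T\right)^{2}} - 1 = -1 + \frac{T \left(-5 + \left(20 - 5 T\right)^{2}\right)}{2 \left(20 - 5 T\right)^{2}}$)
$\left(f{\left(478,-378 \right)} + 378725\right) \left(\frac{1}{-62457} - 333938\right) = \left(\left(-1 + \frac{1}{2} \left(-378\right) - - \frac{189}{5 \left(-4 - 378\right)^{2}}\right) + 378725\right) \left(\frac{1}{-62457} - 333938\right) = \left(\left(-1 - 189 - - \frac{189}{5 \cdot 145924}\right) + 378725\right) \left(- \frac{1}{62457} - 333938\right) = \left(\left(-1 - 189 - \left(- \frac{189}{5}\right) \frac{1}{145924}\right) + 378725\right) \left(- \frac{20856765667}{62457}\right) = \left(\left(-1 - 189 + \frac{189}{729620}\right) + 378725\right) \left(- \frac{20856765667}{62457}\right) = \left(- \frac{138627611}{729620} + 378725\right) \left(- \frac{20856765667}{62457}\right) = \frac{276186706889}{729620} \left(- \frac{20856765667}{62457}\right) = - \frac{5760361425924287579963}{45569876340}$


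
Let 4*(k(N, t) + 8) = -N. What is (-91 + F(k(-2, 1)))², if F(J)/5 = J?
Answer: 66049/4 ≈ 16512.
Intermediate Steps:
k(N, t) = -8 - N/4 (k(N, t) = -8 + (-N)/4 = -8 - N/4)
F(J) = 5*J
(-91 + F(k(-2, 1)))² = (-91 + 5*(-8 - ¼*(-2)))² = (-91 + 5*(-8 + ½))² = (-91 + 5*(-15/2))² = (-91 - 75/2)² = (-257/2)² = 66049/4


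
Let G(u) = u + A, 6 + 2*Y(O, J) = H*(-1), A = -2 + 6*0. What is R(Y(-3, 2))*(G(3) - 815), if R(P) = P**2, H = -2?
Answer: -3256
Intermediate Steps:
A = -2 (A = -2 + 0 = -2)
Y(O, J) = -2 (Y(O, J) = -3 + (-2*(-1))/2 = -3 + (1/2)*2 = -3 + 1 = -2)
G(u) = -2 + u (G(u) = u - 2 = -2 + u)
R(Y(-3, 2))*(G(3) - 815) = (-2)**2*((-2 + 3) - 815) = 4*(1 - 815) = 4*(-814) = -3256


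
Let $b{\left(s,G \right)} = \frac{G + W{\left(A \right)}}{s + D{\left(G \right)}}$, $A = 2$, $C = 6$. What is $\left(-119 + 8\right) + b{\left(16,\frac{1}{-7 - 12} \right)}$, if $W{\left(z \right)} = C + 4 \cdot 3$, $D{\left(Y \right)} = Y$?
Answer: $- \frac{33292}{303} \approx -109.87$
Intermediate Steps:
$W{\left(z \right)} = 18$ ($W{\left(z \right)} = 6 + 4 \cdot 3 = 6 + 12 = 18$)
$b{\left(s,G \right)} = \frac{18 + G}{G + s}$ ($b{\left(s,G \right)} = \frac{G + 18}{s + G} = \frac{18 + G}{G + s}$)
$\left(-119 + 8\right) + b{\left(16,\frac{1}{-7 - 12} \right)} = \left(-119 + 8\right) + \frac{18 + \frac{1}{-7 - 12}}{\frac{1}{-7 - 12} + 16} = -111 + \frac{18 + \frac{1}{-19}}{\frac{1}{-19} + 16} = -111 + \frac{18 - \frac{1}{19}}{- \frac{1}{19} + 16} = -111 + \frac{1}{\frac{303}{19}} \cdot \frac{341}{19} = -111 + \frac{19}{303} \cdot \frac{341}{19} = -111 + \frac{341}{303} = - \frac{33292}{303}$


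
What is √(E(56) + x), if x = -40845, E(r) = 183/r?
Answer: I*√32019918/28 ≈ 202.09*I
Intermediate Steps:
√(E(56) + x) = √(183/56 - 40845) = √(-2287137/56) = I*√32019918/28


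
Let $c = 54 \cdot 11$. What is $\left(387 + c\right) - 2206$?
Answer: $-1225$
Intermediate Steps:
$c = 594$
$\left(387 + c\right) - 2206 = \left(387 + 594\right) - 2206 = 981 - 2206 = -1225$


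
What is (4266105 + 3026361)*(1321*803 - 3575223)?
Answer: -18336614058360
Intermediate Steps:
(4266105 + 3026361)*(1321*803 - 3575223) = 7292466*(1060763 - 3575223) = 7292466*(-2514460) = -18336614058360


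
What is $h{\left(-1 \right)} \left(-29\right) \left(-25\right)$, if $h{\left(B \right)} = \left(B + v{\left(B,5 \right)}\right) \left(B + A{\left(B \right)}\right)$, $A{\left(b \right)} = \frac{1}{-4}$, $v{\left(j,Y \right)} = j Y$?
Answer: $\frac{10875}{2} \approx 5437.5$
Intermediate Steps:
$v{\left(j,Y \right)} = Y j$
$A{\left(b \right)} = - \frac{1}{4}$
$h{\left(B \right)} = 6 B \left(- \frac{1}{4} + B\right)$ ($h{\left(B \right)} = \left(B + 5 B\right) \left(B - \frac{1}{4}\right) = 6 B \left(- \frac{1}{4} + B\right)$)
$h{\left(-1 \right)} \left(-29\right) \left(-25\right) = \frac{3}{2} \left(-1\right) \left(-1 + 4 \left(-1\right)\right) \left(-29\right) \left(-25\right) = \frac{3}{2} \left(-1\right) \left(-1 - 4\right) \left(-29\right) \left(-25\right) = \frac{3}{2} \left(-1\right) \left(-5\right) \left(-29\right) \left(-25\right) = \frac{15}{2} \left(-29\right) \left(-25\right) = \left(- \frac{435}{2}\right) \left(-25\right) = \frac{10875}{2}$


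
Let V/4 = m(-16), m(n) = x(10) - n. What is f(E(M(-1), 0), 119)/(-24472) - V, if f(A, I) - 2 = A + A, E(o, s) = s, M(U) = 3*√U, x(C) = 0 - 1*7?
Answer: -440497/12236 ≈ -36.000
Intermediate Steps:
x(C) = -7 (x(C) = 0 - 7 = -7)
m(n) = -7 - n
V = 36 (V = 4*(-7 - 1*(-16)) = 4*(-7 + 16) = 4*9 = 36)
f(A, I) = 2 + 2*A (f(A, I) = 2 + (A + A) = 2 + 2*A)
f(E(M(-1), 0), 119)/(-24472) - V = (2 + 2*0)/(-24472) - 1*36 = (2 + 0)*(-1/24472) - 36 = 2*(-1/24472) - 36 = -1/12236 - 36 = -440497/12236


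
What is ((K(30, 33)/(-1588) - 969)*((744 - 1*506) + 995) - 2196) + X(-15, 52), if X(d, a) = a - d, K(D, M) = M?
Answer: -1900727417/1588 ≈ -1.1969e+6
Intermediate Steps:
((K(30, 33)/(-1588) - 969)*((744 - 1*506) + 995) - 2196) + X(-15, 52) = ((33/(-1588) - 969)*((744 - 1*506) + 995) - 2196) + (52 - 1*(-15)) = ((33*(-1/1588) - 969)*((744 - 506) + 995) - 2196) + (52 + 15) = ((-33/1588 - 969)*(238 + 995) - 2196) + 67 = (-1538805/1588*1233 - 2196) + 67 = (-1897346565/1588 - 2196) + 67 = -1900833813/1588 + 67 = -1900727417/1588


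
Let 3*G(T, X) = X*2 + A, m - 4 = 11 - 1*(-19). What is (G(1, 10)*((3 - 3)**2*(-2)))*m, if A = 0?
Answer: 0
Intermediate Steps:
m = 34 (m = 4 + (11 - 1*(-19)) = 4 + (11 + 19) = 4 + 30 = 34)
G(T, X) = 2*X/3 (G(T, X) = (X*2 + 0)/3 = (2*X + 0)/3 = (2*X)/3 = 2*X/3)
(G(1, 10)*((3 - 3)**2*(-2)))*m = (((2/3)*10)*((3 - 3)**2*(-2)))*34 = (20*(0**2*(-2))/3)*34 = (20*(0*(-2))/3)*34 = ((20/3)*0)*34 = 0*34 = 0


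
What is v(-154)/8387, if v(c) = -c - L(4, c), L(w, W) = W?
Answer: 308/8387 ≈ 0.036723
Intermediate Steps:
v(c) = -2*c (v(c) = -c - c = -2*c)
v(-154)/8387 = -2*(-154)/8387 = 308*(1/8387) = 308/8387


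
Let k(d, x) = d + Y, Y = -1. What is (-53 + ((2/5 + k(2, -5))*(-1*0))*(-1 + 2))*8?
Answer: -424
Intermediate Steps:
k(d, x) = -1 + d (k(d, x) = d - 1 = -1 + d)
(-53 + ((2/5 + k(2, -5))*(-1*0))*(-1 + 2))*8 = (-53 + ((2/5 + (-1 + 2))*(-1*0))*(-1 + 2))*8 = (-53 + ((2*(⅕) + 1)*0)*1)*8 = (-53 + ((⅖ + 1)*0)*1)*8 = (-53 + ((7/5)*0)*1)*8 = (-53 + 0*1)*8 = (-53 + 0)*8 = -53*8 = -424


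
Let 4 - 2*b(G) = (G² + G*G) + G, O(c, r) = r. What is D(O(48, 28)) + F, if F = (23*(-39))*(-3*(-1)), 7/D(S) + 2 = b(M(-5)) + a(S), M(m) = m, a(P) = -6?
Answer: -153401/57 ≈ -2691.2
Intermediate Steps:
b(G) = 2 - G² - G/2 (b(G) = 2 - ((G² + G*G) + G)/2 = 2 - ((G² + G²) + G)/2 = 2 - (2*G² + G)/2 = 2 - (G + 2*G²)/2 = 2 + (-G² - G/2) = 2 - G² - G/2)
D(S) = -14/57 (D(S) = 7/(-2 + ((2 - 1*(-5)² - ½*(-5)) - 6)) = 7/(-2 + ((2 - 1*25 + 5/2) - 6)) = 7/(-2 + ((2 - 25 + 5/2) - 6)) = 7/(-2 + (-41/2 - 6)) = 7/(-2 - 53/2) = 7/(-57/2) = 7*(-2/57) = -14/57)
F = -2691 (F = -897*3 = -2691)
D(O(48, 28)) + F = -14/57 - 2691 = -153401/57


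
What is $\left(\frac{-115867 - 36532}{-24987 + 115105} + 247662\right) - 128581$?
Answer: $\frac{10731189159}{90118} \approx 1.1908 \cdot 10^{5}$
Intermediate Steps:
$\left(\frac{-115867 - 36532}{-24987 + 115105} + 247662\right) - 128581 = \left(- \frac{152399}{90118} + 247662\right) - 128581 = \frac{22318651717}{90118} - 128581 = \frac{10731189159}{90118}$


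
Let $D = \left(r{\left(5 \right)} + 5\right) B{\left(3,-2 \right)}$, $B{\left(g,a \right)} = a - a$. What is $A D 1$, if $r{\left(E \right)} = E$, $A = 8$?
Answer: $0$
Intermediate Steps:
$B{\left(g,a \right)} = 0$
$D = 0$ ($D = \left(5 + 5\right) 0 = 10 \cdot 0 = 0$)
$A D 1 = 8 \cdot 0 \cdot 1 = 0 \cdot 1 = 0$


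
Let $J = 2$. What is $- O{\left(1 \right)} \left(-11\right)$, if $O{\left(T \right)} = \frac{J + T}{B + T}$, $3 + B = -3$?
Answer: $- \frac{33}{5} \approx -6.6$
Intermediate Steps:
$B = -6$ ($B = -3 - 3 = -6$)
$O{\left(T \right)} = \frac{2 + T}{-6 + T}$
$- O{\left(1 \right)} \left(-11\right) = - \frac{2 + 1}{-6 + 1} \left(-11\right) = - \frac{3}{-5} \left(-11\right) = - \frac{\left(-1\right) 3}{5} \left(-11\right) = \left(-1\right) \left(- \frac{3}{5}\right) \left(-11\right) = \frac{3}{5} \left(-11\right) = - \frac{33}{5}$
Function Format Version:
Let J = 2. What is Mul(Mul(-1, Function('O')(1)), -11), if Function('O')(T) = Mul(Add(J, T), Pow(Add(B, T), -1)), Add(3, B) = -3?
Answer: Rational(-33, 5) ≈ -6.6000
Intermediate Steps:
B = -6 (B = Add(-3, -3) = -6)
Function('O')(T) = Mul(Pow(Add(-6, T), -1), Add(2, T)) (Function('O')(T) = Mul(Add(2, T), Pow(Add(-6, T), -1)) = Mul(Pow(Add(-6, T), -1), Add(2, T)))
Mul(Mul(-1, Function('O')(1)), -11) = Mul(Mul(-1, Mul(Pow(Add(-6, 1), -1), Add(2, 1))), -11) = Mul(Mul(-1, Mul(Pow(-5, -1), 3)), -11) = Mul(Mul(-1, Mul(Rational(-1, 5), 3)), -11) = Mul(Mul(-1, Rational(-3, 5)), -11) = Mul(Rational(3, 5), -11) = Rational(-33, 5)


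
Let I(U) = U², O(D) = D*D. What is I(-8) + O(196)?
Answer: 38480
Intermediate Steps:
O(D) = D²
I(-8) + O(196) = (-8)² + 196² = 64 + 38416 = 38480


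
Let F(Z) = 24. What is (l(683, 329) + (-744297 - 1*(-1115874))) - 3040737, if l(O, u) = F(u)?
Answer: -2669136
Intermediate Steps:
l(O, u) = 24
(l(683, 329) + (-744297 - 1*(-1115874))) - 3040737 = (24 + (-744297 - 1*(-1115874))) - 3040737 = (24 + (-744297 + 1115874)) - 3040737 = (24 + 371577) - 3040737 = 371601 - 3040737 = -2669136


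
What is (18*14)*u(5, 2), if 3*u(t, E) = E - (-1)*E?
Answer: 336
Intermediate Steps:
u(t, E) = 2*E/3 (u(t, E) = (E - (-1)*E)/3 = (E + E)/3 = (2*E)/3 = 2*E/3)
(18*14)*u(5, 2) = (18*14)*((⅔)*2) = 252*(4/3) = 336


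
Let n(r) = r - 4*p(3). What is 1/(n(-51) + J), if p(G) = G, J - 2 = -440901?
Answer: -1/440962 ≈ -2.2678e-6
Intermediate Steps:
J = -440899 (J = 2 - 440901 = -440899)
n(r) = -12 + r (n(r) = r - 4*3 = r - 12 = -12 + r)
1/(n(-51) + J) = 1/((-12 - 51) - 440899) = 1/(-63 - 440899) = 1/(-440962) = -1/440962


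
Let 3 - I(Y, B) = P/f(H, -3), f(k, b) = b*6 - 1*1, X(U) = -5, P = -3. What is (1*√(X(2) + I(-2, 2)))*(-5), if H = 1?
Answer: -5*I*√779/19 ≈ -7.3449*I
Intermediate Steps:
f(k, b) = -1 + 6*b (f(k, b) = 6*b - 1 = -1 + 6*b)
I(Y, B) = 54/19 (I(Y, B) = 3 - (-3)/(-1 + 6*(-3)) = 3 - (-3)/(-1 - 18) = 3 - (-3)/(-19) = 3 - (-3)*(-1)/19 = 3 - 1*3/19 = 3 - 3/19 = 54/19)
(1*√(X(2) + I(-2, 2)))*(-5) = (1*√(-5 + 54/19))*(-5) = (1*√(-41/19))*(-5) = (1*(I*√779/19))*(-5) = (I*√779/19)*(-5) = -5*I*√779/19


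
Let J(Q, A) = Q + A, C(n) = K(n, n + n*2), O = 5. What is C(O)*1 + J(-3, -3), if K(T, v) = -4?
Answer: -10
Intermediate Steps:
C(n) = -4
J(Q, A) = A + Q
C(O)*1 + J(-3, -3) = -4*1 + (-3 - 3) = -4 - 6 = -10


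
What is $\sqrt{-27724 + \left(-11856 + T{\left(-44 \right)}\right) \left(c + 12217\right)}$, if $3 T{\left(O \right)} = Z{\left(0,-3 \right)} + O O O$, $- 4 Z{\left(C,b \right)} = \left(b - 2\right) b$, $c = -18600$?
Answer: $\frac{\sqrt{9248409363}}{6} \approx 16028.0$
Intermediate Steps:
$Z{\left(C,b \right)} = - \frac{b \left(-2 + b\right)}{4}$ ($Z{\left(C,b \right)} = - \frac{\left(b - 2\right) b}{4} = - \frac{\left(-2 + b\right) b}{4} = - \frac{b \left(-2 + b\right)}{4}$)
$T{\left(O \right)} = - \frac{5}{4} + \frac{O^{3}}{3}$ ($T{\left(O \right)} = \frac{\frac{1}{4} \left(-3\right) \left(2 - -3\right) + O O O}{3} = \frac{\frac{1}{4} \left(-3\right) \left(2 + 3\right) + O^{2} O}{3} = \frac{\frac{1}{4} \left(-3\right) 5 + O^{3}}{3} = \frac{- \frac{15}{4} + O^{3}}{3} = - \frac{5}{4} + \frac{O^{3}}{3}$)
$\sqrt{-27724 + \left(-11856 + T{\left(-44 \right)}\right) \left(c + 12217\right)} = \sqrt{-27724 + \left(-11856 + \left(- \frac{5}{4} + \frac{\left(-44\right)^{3}}{3}\right)\right) \left(-18600 + 12217\right)} = \sqrt{-27724 + \left(-11856 + \left(- \frac{5}{4} + \frac{1}{3} \left(-85184\right)\right)\right) \left(-6383\right)} = \sqrt{-27724 + \left(-11856 - \frac{340751}{12}\right) \left(-6383\right)} = \sqrt{-27724 - - \frac{3083135809}{12}} = \sqrt{-27724 + \frac{3083135809}{12}} = \sqrt{\frac{3082803121}{12}} = \frac{\sqrt{9248409363}}{6}$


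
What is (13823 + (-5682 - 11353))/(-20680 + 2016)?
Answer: 803/4666 ≈ 0.17210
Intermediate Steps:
(13823 + (-5682 - 11353))/(-20680 + 2016) = (13823 - 17035)/(-18664) = -3212*(-1/18664) = 803/4666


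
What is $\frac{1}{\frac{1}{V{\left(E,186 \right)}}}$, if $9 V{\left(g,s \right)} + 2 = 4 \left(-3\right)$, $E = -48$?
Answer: $- \frac{14}{9} \approx -1.5556$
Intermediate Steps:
$V{\left(g,s \right)} = - \frac{14}{9}$ ($V{\left(g,s \right)} = - \frac{2}{9} + \frac{4 \left(-3\right)}{9} = - \frac{2}{9} + \frac{1}{9} \left(-12\right) = - \frac{2}{9} - \frac{4}{3} = - \frac{14}{9}$)
$\frac{1}{\frac{1}{V{\left(E,186 \right)}}} = \frac{1}{\frac{1}{- \frac{14}{9}}} = \frac{1}{- \frac{9}{14}} = - \frac{14}{9}$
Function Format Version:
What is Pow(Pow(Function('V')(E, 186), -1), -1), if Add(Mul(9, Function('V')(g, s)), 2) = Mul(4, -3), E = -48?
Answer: Rational(-14, 9) ≈ -1.5556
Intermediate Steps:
Function('V')(g, s) = Rational(-14, 9) (Function('V')(g, s) = Add(Rational(-2, 9), Mul(Rational(1, 9), Mul(4, -3))) = Add(Rational(-2, 9), Mul(Rational(1, 9), -12)) = Add(Rational(-2, 9), Rational(-4, 3)) = Rational(-14, 9))
Pow(Pow(Function('V')(E, 186), -1), -1) = Pow(Pow(Rational(-14, 9), -1), -1) = Pow(Rational(-9, 14), -1) = Rational(-14, 9)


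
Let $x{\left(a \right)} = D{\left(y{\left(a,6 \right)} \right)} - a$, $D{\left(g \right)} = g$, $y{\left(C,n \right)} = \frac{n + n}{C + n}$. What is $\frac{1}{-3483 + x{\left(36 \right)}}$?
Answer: $- \frac{7}{24631} \approx -0.00028419$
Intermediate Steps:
$y{\left(C,n \right)} = \frac{2 n}{C + n}$
$x{\left(a \right)} = - a + \frac{12}{6 + a}$ ($x{\left(a \right)} = 2 \cdot 6 \frac{1}{a + 6} - a = 2 \cdot 6 \frac{1}{6 + a} - a = \frac{12}{6 + a} - a = - a + \frac{12}{6 + a}$)
$\frac{1}{-3483 + x{\left(36 \right)}} = \frac{1}{-3483 + \frac{12 - 36 \left(6 + 36\right)}{6 + 36}} = \frac{1}{-3483 + \frac{12 - 36 \cdot 42}{42}} = \frac{1}{-3483 + \frac{12 - 1512}{42}} = \frac{1}{-3483 + \frac{1}{42} \left(-1500\right)} = \frac{1}{-3483 - \frac{250}{7}} = \frac{1}{- \frac{24631}{7}} = - \frac{7}{24631}$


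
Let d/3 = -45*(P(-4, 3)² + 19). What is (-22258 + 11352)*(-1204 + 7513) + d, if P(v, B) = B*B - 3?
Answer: -68813379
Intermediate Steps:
P(v, B) = -3 + B² (P(v, B) = B² - 3 = -3 + B²)
d = -7425 (d = 3*(-45*((-3 + 3²)² + 19)) = 3*(-45*((-3 + 9)² + 19)) = 3*(-45*(6² + 19)) = 3*(-45*(36 + 19)) = 3*(-45*55) = 3*(-2475) = -7425)
(-22258 + 11352)*(-1204 + 7513) + d = (-22258 + 11352)*(-1204 + 7513) - 7425 = -10906*6309 - 7425 = -68805954 - 7425 = -68813379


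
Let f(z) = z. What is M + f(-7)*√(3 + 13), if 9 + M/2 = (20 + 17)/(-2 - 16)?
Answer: -451/9 ≈ -50.111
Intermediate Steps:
M = -199/9 (M = -18 + 2*((20 + 17)/(-2 - 16)) = -18 + 2*(37/(-18)) = -18 + 2*(37*(-1/18)) = -18 + 2*(-37/18) = -18 - 37/9 = -199/9 ≈ -22.111)
M + f(-7)*√(3 + 13) = -199/9 - 7*√(3 + 13) = -199/9 - 7*√16 = -199/9 - 7*4 = -199/9 - 28 = -451/9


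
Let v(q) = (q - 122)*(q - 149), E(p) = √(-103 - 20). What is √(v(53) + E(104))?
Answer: √(6624 + I*√123) ≈ 81.388 + 0.0681*I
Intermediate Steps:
E(p) = I*√123 (E(p) = √(-123) = I*√123)
v(q) = (-149 + q)*(-122 + q) (v(q) = (-122 + q)*(-149 + q) = (-149 + q)*(-122 + q))
√(v(53) + E(104)) = √((18178 + 53² - 271*53) + I*√123) = √((18178 + 2809 - 14363) + I*√123) = √(6624 + I*√123)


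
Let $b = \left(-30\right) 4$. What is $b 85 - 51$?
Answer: $-10251$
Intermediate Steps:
$b = -120$
$b 85 - 51 = \left(-120\right) 85 - 51 = -10200 - 51 = -10251$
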